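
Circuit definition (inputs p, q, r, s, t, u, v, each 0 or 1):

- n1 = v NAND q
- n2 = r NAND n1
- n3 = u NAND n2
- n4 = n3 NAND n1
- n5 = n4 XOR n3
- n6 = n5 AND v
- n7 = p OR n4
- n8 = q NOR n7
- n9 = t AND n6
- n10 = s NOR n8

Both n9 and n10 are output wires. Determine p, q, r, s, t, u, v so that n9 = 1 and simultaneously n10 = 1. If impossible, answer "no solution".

p=1, q=0, r=0, s=0, t=1, u=0, v=1

Check with p=1, q=0, r=0, s=0, t=1, u=0, v=1:
n1 = v NAND q = 1 NAND 0 = 1
n2 = r NAND n1 = 0 NAND 1 = 1
n3 = u NAND n2 = 0 NAND 1 = 1
n4 = n3 NAND n1 = 1 NAND 1 = 0
n5 = n4 XOR n3 = 0 XOR 1 = 1
n6 = n5 AND v = 1 AND 1 = 1
n7 = p OR n4 = 1 OR 0 = 1
n8 = q NOR n7 = 0 NOR 1 = 0
n9 = t AND n6 = 1 AND 1 = 1
n10 = s NOR n8 = 0 NOR 0 = 1
So n9 = 1 and n10 = 1.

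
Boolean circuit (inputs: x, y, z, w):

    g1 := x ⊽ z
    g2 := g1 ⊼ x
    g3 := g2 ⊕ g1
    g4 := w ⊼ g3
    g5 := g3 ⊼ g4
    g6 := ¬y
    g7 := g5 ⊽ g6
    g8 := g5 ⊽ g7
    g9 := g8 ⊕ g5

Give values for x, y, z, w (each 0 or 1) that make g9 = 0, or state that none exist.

x=1, y=1, z=0, w=0

Check with x=1, y=1, z=0, w=0:
g1 = x ⊽ z = 1 ⊽ 0 = 0
g2 = g1 ⊼ x = 0 ⊼ 1 = 1
g3 = g2 ⊕ g1 = 1 ⊕ 0 = 1
g4 = w ⊼ g3 = 0 ⊼ 1 = 1
g5 = g3 ⊼ g4 = 1 ⊼ 1 = 0
g6 = ¬y = ¬1 = 0
g7 = g5 ⊽ g6 = 0 ⊽ 0 = 1
g8 = g5 ⊽ g7 = 0 ⊽ 1 = 0
g9 = g8 ⊕ g5 = 0 ⊕ 0 = 0
So g9 = 0 as required.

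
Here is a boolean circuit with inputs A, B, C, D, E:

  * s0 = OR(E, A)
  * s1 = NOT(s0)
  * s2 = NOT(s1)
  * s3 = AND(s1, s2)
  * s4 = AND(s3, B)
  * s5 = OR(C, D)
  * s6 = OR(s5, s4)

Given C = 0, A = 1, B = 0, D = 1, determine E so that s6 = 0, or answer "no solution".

With C = 0, A = 1, B = 0, D = 1 fixed, none of the 2 settings of E give s6 = 0.
For example, with E=1:
s0 = OR(E, A) = OR(1, 1) = 1
s1 = NOT(s0) = NOT 1 = 0
s2 = NOT(s1) = NOT 0 = 1
s3 = AND(s1, s2) = AND(0, 1) = 0
s4 = AND(s3, B) = AND(0, 0) = 0
s5 = OR(C, D) = OR(0, 1) = 1
s6 = OR(s5, s4) = OR(1, 0) = 1
giving s6 = 1 ≠ 0.

no solution exists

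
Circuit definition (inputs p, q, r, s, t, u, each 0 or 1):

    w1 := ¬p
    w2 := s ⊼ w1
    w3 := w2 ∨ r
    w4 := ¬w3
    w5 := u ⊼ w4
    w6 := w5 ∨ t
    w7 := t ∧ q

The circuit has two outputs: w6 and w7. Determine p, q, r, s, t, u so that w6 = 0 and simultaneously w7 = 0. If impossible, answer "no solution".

p=0, q=0, r=0, s=1, t=0, u=1

Check with p=0, q=0, r=0, s=1, t=0, u=1:
w1 = ¬p = ¬0 = 1
w2 = s ⊼ w1 = 1 ⊼ 1 = 0
w3 = w2 ∨ r = 0 ∨ 0 = 0
w4 = ¬w3 = ¬0 = 1
w5 = u ⊼ w4 = 1 ⊼ 1 = 0
w6 = w5 ∨ t = 0 ∨ 0 = 0
w7 = t ∧ q = 0 ∧ 0 = 0
So w6 = 0 and w7 = 0.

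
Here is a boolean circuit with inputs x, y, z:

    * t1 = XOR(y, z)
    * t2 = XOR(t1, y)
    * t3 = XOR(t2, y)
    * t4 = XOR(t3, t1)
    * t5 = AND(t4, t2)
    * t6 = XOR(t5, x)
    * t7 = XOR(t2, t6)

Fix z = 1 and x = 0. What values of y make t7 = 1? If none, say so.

y=1

t7 = XOR(t2, t6) must be 1, so t2 and t6 differ.
Check with z = 1 and x = 0 and y=1:
t1 = XOR(y, z) = XOR(1, 1) = 0
t2 = XOR(t1, y) = XOR(0, 1) = 1
t3 = XOR(t2, y) = XOR(1, 1) = 0
t4 = XOR(t3, t1) = XOR(0, 0) = 0
t5 = AND(t4, t2) = AND(0, 1) = 0
t6 = XOR(t5, x) = XOR(0, 0) = 0
t7 = XOR(t2, t6) = XOR(1, 0) = 1
So t7 = 1.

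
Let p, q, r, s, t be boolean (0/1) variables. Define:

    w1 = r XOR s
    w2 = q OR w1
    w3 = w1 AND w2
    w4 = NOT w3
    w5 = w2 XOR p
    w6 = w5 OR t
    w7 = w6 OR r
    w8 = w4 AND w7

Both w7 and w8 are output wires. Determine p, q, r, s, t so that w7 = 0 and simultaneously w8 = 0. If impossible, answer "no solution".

Check with p=1, q=0, r=0, s=1, t=0:
w1 = r XOR s = 0 XOR 1 = 1
w2 = q OR w1 = 0 OR 1 = 1
w3 = w1 AND w2 = 1 AND 1 = 1
w4 = NOT w3 = NOT 1 = 0
w5 = w2 XOR p = 1 XOR 1 = 0
w6 = w5 OR t = 0 OR 0 = 0
w7 = w6 OR r = 0 OR 0 = 0
w8 = w4 AND w7 = 0 AND 0 = 0
So w7 = 0 and w8 = 0.

p=1, q=0, r=0, s=1, t=0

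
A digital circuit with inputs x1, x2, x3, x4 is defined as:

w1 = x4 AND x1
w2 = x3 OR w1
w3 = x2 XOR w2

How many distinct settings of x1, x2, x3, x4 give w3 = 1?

8

w3 = x2 XOR w2 must be 1, so x2 and w2 differ.
Enumerating the 16 input combinations, 8 give w3 = 1 and 8 give w3 = 0.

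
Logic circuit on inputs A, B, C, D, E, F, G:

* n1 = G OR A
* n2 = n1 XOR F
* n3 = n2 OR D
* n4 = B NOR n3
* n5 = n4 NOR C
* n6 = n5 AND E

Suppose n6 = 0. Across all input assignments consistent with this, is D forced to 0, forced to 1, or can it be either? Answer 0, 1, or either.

Both values of D occur among assignments with n6 = 0:
  D=0: A=0, B=0, C=0, D=0, E=0, F=0, G=0
  D=1: A=0, B=0, C=0, D=1, E=0, F=0, G=0

either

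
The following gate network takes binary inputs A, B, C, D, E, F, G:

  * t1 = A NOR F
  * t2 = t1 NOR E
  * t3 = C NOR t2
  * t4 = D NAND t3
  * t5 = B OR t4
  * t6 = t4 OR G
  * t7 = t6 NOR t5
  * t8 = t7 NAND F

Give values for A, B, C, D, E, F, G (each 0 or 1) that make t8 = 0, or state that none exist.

A=0, B=0, C=0, D=1, E=1, F=1, G=0

t8 = t7 NAND F must be 0, so both t7 = 1 and F = 1.
t7 = t6 NOR t5 must be 1, so both t6 = 0 and t5 = 0.
Check with A=0, B=0, C=0, D=1, E=1, F=1, G=0:
t1 = A NOR F = 0 NOR 1 = 0
t2 = t1 NOR E = 0 NOR 1 = 0
t3 = C NOR t2 = 0 NOR 0 = 1
t4 = D NAND t3 = 1 NAND 1 = 0
t5 = B OR t4 = 0 OR 0 = 0
t6 = t4 OR G = 0 OR 0 = 0
t7 = t6 NOR t5 = 0 NOR 0 = 1
t8 = t7 NAND F = 1 NAND 1 = 0
So t8 = 0 as required.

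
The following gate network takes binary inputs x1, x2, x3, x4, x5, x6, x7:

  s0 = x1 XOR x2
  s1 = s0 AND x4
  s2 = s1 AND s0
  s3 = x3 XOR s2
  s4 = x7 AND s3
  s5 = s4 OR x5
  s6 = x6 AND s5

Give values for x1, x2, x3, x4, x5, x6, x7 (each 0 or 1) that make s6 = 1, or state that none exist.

x1=0, x2=1, x3=1, x4=0, x5=1, x6=1, x7=0

s6 = x6 AND s5 must be 1, so both x6 = 1 and s5 = 1.
Check with x1=0, x2=1, x3=1, x4=0, x5=1, x6=1, x7=0:
s0 = x1 XOR x2 = 0 XOR 1 = 1
s1 = s0 AND x4 = 1 AND 0 = 0
s2 = s1 AND s0 = 0 AND 1 = 0
s3 = x3 XOR s2 = 1 XOR 0 = 1
s4 = x7 AND s3 = 0 AND 1 = 0
s5 = s4 OR x5 = 0 OR 1 = 1
s6 = x6 AND s5 = 1 AND 1 = 1
So s6 = 1 as required.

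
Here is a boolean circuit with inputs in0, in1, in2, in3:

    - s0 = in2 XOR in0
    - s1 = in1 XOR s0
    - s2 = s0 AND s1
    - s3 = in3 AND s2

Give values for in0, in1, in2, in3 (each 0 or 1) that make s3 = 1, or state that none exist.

in0=1, in1=0, in2=0, in3=1

s3 = in3 AND s2 must be 1, so both in3 = 1 and s2 = 1.
Check with in0=1, in1=0, in2=0, in3=1:
s0 = in2 XOR in0 = 0 XOR 1 = 1
s1 = in1 XOR s0 = 0 XOR 1 = 1
s2 = s0 AND s1 = 1 AND 1 = 1
s3 = in3 AND s2 = 1 AND 1 = 1
So s3 = 1 as required.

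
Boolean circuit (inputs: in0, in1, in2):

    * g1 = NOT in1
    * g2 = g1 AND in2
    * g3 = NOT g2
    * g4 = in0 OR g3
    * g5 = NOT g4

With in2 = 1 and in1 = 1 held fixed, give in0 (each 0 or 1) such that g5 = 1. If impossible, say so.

With in2 = 1 and in1 = 1 fixed, none of the 2 settings of in0 give g5 = 1.
For example, with in0=0:
g1 = NOT in1 = NOT 1 = 0
g2 = g1 AND in2 = 0 AND 1 = 0
g3 = NOT g2 = NOT 0 = 1
g4 = in0 OR g3 = 0 OR 1 = 1
g5 = NOT g4 = NOT 1 = 0
giving g5 = 0 ≠ 1.

no solution exists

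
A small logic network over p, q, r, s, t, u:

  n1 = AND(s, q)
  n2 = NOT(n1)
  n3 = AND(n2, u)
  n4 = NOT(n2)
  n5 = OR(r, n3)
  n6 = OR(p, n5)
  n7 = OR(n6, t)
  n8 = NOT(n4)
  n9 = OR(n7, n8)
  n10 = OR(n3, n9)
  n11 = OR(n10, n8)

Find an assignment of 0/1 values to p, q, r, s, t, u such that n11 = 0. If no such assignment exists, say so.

n11 = OR(n10, n8) must be 0, so both n10 = 0 and n8 = 0.
Check with p=0 q=1 r=0 s=1 t=0 u=1:
n1 = AND(s, q) = AND(1, 1) = 1
n2 = NOT(n1) = NOT 1 = 0
n3 = AND(n2, u) = AND(0, 1) = 0
n4 = NOT(n2) = NOT 0 = 1
n5 = OR(r, n3) = OR(0, 0) = 0
n6 = OR(p, n5) = OR(0, 0) = 0
n7 = OR(n6, t) = OR(0, 0) = 0
n8 = NOT(n4) = NOT 1 = 0
n9 = OR(n7, n8) = OR(0, 0) = 0
n10 = OR(n3, n9) = OR(0, 0) = 0
n11 = OR(n10, n8) = OR(0, 0) = 0
So n11 = 0 as required.

p=0 q=1 r=0 s=1 t=0 u=1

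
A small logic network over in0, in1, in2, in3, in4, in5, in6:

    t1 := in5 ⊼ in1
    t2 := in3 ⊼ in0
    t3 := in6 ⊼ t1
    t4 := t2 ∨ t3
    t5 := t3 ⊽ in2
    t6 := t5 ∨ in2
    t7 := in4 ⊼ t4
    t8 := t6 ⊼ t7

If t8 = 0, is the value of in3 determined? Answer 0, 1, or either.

either

Both values of in3 occur among assignments with t8 = 0:
  in3=0: in0=0, in1=0, in2=0, in3=0, in4=0, in5=0, in6=1
  in3=1: in0=0, in1=0, in2=0, in3=1, in4=0, in5=0, in6=1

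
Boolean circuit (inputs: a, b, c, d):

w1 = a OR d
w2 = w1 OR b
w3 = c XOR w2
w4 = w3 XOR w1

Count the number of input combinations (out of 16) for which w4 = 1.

w4 = w3 XOR w1 must be 1, so w3 and w1 differ.
Enumerating the 16 input combinations, 8 give w4 = 1 and 8 give w4 = 0.

8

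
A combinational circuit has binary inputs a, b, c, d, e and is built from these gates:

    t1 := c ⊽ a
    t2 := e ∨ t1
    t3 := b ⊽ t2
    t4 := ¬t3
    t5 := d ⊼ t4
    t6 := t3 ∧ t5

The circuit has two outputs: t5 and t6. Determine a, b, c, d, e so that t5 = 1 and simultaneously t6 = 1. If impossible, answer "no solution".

Check with a=0, b=0, c=1, d=1, e=0:
t1 = c ⊽ a = 1 ⊽ 0 = 0
t2 = e ∨ t1 = 0 ∨ 0 = 0
t3 = b ⊽ t2 = 0 ⊽ 0 = 1
t4 = ¬t3 = ¬1 = 0
t5 = d ⊼ t4 = 1 ⊼ 0 = 1
t6 = t3 ∧ t5 = 1 ∧ 1 = 1
So t5 = 1 and t6 = 1.

a=0, b=0, c=1, d=1, e=0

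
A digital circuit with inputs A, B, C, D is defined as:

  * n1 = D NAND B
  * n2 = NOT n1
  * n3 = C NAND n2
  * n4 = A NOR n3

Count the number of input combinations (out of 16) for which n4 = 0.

n4 = A NOR n3 must be 0, so at least one of A, n3 is 1.
Enumerating the 16 input combinations, 15 give n4 = 0 and 1 give n4 = 1.

15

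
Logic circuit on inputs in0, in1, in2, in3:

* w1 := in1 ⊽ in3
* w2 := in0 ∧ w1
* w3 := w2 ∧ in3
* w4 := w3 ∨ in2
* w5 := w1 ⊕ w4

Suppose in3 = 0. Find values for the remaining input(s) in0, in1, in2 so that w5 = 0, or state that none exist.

in0=0, in1=0, in2=1

Check with in3 = 0 and in0=0, in1=0, in2=1:
w1 = in1 ⊽ in3 = 0 ⊽ 0 = 1
w2 = in0 ∧ w1 = 0 ∧ 1 = 0
w3 = w2 ∧ in3 = 0 ∧ 0 = 0
w4 = w3 ∨ in2 = 0 ∨ 1 = 1
w5 = w1 ⊕ w4 = 1 ⊕ 1 = 0
So w5 = 0.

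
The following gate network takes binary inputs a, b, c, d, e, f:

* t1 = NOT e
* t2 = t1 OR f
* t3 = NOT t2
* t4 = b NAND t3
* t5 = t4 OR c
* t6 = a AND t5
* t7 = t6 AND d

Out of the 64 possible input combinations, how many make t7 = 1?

15

t7 = t6 AND d must be 1, so both t6 = 1 and d = 1.
t6 = a AND t5 must be 1, so both a = 1 and t5 = 1.
t5 = t4 OR c must be 1, so at least one of t4, c is 1.
Enumerating the 64 input combinations, 15 give t7 = 1 and 49 give t7 = 0.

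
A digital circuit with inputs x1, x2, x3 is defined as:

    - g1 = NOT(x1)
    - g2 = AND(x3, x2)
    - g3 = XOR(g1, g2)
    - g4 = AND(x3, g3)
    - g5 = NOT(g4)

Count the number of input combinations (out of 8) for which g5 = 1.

6

g5 = NOT(g4) must be 1, so g4 = 0.
g4 = AND(x3, g3) must be 0, so at least one of x3, g3 is 0.
Satisfying assignments:
  x1=0, x2=0, x3=0
  x1=0, x2=1, x3=0
  x1=0, x2=1, x3=1
  x1=1, x2=0, x3=0
  x1=1, x2=0, x3=1
  x1=1, x2=1, x3=0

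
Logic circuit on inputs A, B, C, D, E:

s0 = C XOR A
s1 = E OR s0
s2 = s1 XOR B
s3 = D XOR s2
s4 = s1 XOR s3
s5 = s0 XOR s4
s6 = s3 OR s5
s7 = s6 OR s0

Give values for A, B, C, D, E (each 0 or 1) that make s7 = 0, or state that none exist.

s7 = s6 OR s0 must be 0, so both s6 = 0 and s0 = 0.
s6 = s3 OR s5 must be 0, so both s3 = 0 and s5 = 0.
s0 = C XOR A must be 0, so C and A are equal.
Check with A=1, B=0, C=1, D=0, E=0:
s0 = C XOR A = 1 XOR 1 = 0
s1 = E OR s0 = 0 OR 0 = 0
s2 = s1 XOR B = 0 XOR 0 = 0
s3 = D XOR s2 = 0 XOR 0 = 0
s4 = s1 XOR s3 = 0 XOR 0 = 0
s5 = s0 XOR s4 = 0 XOR 0 = 0
s6 = s3 OR s5 = 0 OR 0 = 0
s7 = s6 OR s0 = 0 OR 0 = 0
So s7 = 0 as required.

A=1, B=0, C=1, D=0, E=0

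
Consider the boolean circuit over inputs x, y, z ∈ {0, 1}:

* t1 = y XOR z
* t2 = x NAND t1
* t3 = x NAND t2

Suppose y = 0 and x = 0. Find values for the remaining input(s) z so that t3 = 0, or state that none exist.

With y = 0 and x = 0 fixed, none of the 2 settings of z give t3 = 0.
For example, with z=1:
t1 = y XOR z = 0 XOR 1 = 1
t2 = x NAND t1 = 0 NAND 1 = 1
t3 = x NAND t2 = 0 NAND 1 = 1
giving t3 = 1 ≠ 0.

no solution exists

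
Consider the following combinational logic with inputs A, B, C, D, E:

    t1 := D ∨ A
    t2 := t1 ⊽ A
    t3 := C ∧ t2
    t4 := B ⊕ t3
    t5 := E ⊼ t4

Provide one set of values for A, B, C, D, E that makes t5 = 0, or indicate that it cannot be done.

t5 = E ⊼ t4 must be 0, so both E = 1 and t4 = 1.
t4 = B ⊕ t3 must be 1, so B and t3 differ.
Check with A=0 B=1 C=1 D=1 E=1:
t1 = D ∨ A = 1 ∨ 0 = 1
t2 = t1 ⊽ A = 1 ⊽ 0 = 0
t3 = C ∧ t2 = 1 ∧ 0 = 0
t4 = B ⊕ t3 = 1 ⊕ 0 = 1
t5 = E ⊼ t4 = 1 ⊼ 1 = 0
So t5 = 0 as required.

A=0 B=1 C=1 D=1 E=1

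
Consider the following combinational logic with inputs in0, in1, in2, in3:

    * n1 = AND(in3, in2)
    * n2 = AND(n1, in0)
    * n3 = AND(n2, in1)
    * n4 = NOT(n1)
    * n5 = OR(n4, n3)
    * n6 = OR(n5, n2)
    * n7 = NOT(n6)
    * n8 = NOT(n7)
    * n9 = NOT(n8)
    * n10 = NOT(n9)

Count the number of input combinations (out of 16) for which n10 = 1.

14

n10 = NOT(n9) must be 1, so n9 = 0.
n9 = NOT(n8) must be 0, so n8 = 1.
n8 = NOT(n7) must be 1, so n7 = 0.
Enumerating the 16 input combinations, 14 give n10 = 1 and 2 give n10 = 0.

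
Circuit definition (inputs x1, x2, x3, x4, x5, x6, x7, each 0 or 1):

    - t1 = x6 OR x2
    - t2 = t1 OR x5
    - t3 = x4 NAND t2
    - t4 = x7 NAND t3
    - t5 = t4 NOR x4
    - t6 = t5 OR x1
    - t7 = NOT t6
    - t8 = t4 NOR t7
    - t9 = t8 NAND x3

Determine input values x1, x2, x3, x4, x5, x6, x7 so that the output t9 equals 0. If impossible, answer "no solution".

t9 = t8 NAND x3 must be 0, so both t8 = 1 and x3 = 1.
t8 = t4 NOR t7 must be 1, so both t4 = 0 and t7 = 0.
Check with x1=0 x2=0 x3=1 x4=0 x5=0 x6=0 x7=1:
t1 = x6 OR x2 = 0 OR 0 = 0
t2 = t1 OR x5 = 0 OR 0 = 0
t3 = x4 NAND t2 = 0 NAND 0 = 1
t4 = x7 NAND t3 = 1 NAND 1 = 0
t5 = t4 NOR x4 = 0 NOR 0 = 1
t6 = t5 OR x1 = 1 OR 0 = 1
t7 = NOT t6 = NOT 1 = 0
t8 = t4 NOR t7 = 0 NOR 0 = 1
t9 = t8 NAND x3 = 1 NAND 1 = 0
So t9 = 0 as required.

x1=0 x2=0 x3=1 x4=0 x5=0 x6=0 x7=1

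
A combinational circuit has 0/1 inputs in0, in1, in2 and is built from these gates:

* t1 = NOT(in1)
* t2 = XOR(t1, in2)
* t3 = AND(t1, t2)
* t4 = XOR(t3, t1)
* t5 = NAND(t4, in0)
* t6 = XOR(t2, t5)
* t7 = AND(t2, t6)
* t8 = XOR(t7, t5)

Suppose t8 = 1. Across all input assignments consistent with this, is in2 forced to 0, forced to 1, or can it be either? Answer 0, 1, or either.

Both values of in2 occur among assignments with t8 = 1:
  in2=0: in0=0, in1=0, in2=0
  in2=1: in0=0, in1=0, in2=1

either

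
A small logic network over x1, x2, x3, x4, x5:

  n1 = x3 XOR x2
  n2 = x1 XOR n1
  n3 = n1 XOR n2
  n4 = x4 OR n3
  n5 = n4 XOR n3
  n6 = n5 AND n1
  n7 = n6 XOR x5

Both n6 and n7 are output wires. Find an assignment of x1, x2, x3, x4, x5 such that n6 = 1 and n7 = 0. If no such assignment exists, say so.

Check with x1=0, x2=1, x3=0, x4=1, x5=1:
n1 = x3 XOR x2 = 0 XOR 1 = 1
n2 = x1 XOR n1 = 0 XOR 1 = 1
n3 = n1 XOR n2 = 1 XOR 1 = 0
n4 = x4 OR n3 = 1 OR 0 = 1
n5 = n4 XOR n3 = 1 XOR 0 = 1
n6 = n5 AND n1 = 1 AND 1 = 1
n7 = n6 XOR x5 = 1 XOR 1 = 0
So n6 = 1 and n7 = 0.

x1=0, x2=1, x3=0, x4=1, x5=1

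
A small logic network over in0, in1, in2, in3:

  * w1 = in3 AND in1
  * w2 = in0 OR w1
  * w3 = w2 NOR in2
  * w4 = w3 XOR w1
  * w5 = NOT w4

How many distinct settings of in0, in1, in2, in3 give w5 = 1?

w5 = NOT w4 must be 1, so w4 = 0.
Enumerating the 16 input combinations, 9 give w5 = 1 and 7 give w5 = 0.

9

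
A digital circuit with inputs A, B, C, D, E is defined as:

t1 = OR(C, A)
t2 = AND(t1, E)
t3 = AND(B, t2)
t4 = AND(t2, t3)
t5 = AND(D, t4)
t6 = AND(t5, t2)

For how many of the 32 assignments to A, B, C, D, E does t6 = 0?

t6 = AND(t5, t2) must be 0, so at least one of t5, t2 is 0.
Enumerating the 32 input combinations, 29 give t6 = 0 and 3 give t6 = 1.

29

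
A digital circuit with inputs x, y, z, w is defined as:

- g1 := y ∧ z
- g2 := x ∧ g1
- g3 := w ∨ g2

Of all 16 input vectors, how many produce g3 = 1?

g3 = w ∨ g2 must be 1, so at least one of w, g2 is 1.
Enumerating the 16 input combinations, 9 give g3 = 1 and 7 give g3 = 0.

9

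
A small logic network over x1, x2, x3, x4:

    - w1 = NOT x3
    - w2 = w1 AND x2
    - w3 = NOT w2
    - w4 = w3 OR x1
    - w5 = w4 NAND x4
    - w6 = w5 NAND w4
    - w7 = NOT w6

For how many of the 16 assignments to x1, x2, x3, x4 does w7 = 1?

7

w7 = NOT w6 must be 1, so w6 = 0.
Enumerating the 16 input combinations, 7 give w7 = 1 and 9 give w7 = 0.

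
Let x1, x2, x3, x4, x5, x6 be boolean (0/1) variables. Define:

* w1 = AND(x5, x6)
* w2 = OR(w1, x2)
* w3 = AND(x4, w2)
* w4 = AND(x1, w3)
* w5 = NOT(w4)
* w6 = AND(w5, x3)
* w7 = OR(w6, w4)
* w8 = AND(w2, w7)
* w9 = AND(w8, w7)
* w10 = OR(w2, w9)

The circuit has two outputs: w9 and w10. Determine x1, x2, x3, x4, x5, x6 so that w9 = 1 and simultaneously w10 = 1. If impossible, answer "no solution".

Check with x1=1 x2=1 x3=0 x4=1 x5=0 x6=1:
w1 = AND(x5, x6) = AND(0, 1) = 0
w2 = OR(w1, x2) = OR(0, 1) = 1
w3 = AND(x4, w2) = AND(1, 1) = 1
w4 = AND(x1, w3) = AND(1, 1) = 1
w5 = NOT(w4) = NOT 1 = 0
w6 = AND(w5, x3) = AND(0, 0) = 0
w7 = OR(w6, w4) = OR(0, 1) = 1
w8 = AND(w2, w7) = AND(1, 1) = 1
w9 = AND(w8, w7) = AND(1, 1) = 1
w10 = OR(w2, w9) = OR(1, 1) = 1
So w9 = 1 and w10 = 1.

x1=1 x2=1 x3=0 x4=1 x5=0 x6=1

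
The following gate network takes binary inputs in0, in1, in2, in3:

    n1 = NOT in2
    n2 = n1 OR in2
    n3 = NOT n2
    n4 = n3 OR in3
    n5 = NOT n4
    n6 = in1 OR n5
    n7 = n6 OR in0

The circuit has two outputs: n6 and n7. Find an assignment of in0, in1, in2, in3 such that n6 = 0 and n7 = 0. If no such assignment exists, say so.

Check with in0=0, in1=0, in2=1, in3=1:
n1 = NOT in2 = NOT 1 = 0
n2 = n1 OR in2 = 0 OR 1 = 1
n3 = NOT n2 = NOT 1 = 0
n4 = n3 OR in3 = 0 OR 1 = 1
n5 = NOT n4 = NOT 1 = 0
n6 = in1 OR n5 = 0 OR 0 = 0
n7 = n6 OR in0 = 0 OR 0 = 0
So n6 = 0 and n7 = 0.

in0=0, in1=0, in2=1, in3=1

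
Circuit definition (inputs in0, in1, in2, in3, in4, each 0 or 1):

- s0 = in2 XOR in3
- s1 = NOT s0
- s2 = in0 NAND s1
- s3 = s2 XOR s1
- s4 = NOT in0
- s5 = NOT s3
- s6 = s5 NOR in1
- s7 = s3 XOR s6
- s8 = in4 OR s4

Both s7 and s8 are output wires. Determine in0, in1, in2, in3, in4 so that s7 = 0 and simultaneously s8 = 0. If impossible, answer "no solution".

Check with in0=1, in1=0, in2=1, in3=0, in4=0:
s0 = in2 XOR in3 = 1 XOR 0 = 1
s1 = NOT s0 = NOT 1 = 0
s2 = in0 NAND s1 = 1 NAND 0 = 1
s3 = s2 XOR s1 = 1 XOR 0 = 1
s4 = NOT in0 = NOT 1 = 0
s5 = NOT s3 = NOT 1 = 0
s6 = s5 NOR in1 = 0 NOR 0 = 1
s7 = s3 XOR s6 = 1 XOR 1 = 0
s8 = in4 OR s4 = 0 OR 0 = 0
So s7 = 0 and s8 = 0.

in0=1, in1=0, in2=1, in3=0, in4=0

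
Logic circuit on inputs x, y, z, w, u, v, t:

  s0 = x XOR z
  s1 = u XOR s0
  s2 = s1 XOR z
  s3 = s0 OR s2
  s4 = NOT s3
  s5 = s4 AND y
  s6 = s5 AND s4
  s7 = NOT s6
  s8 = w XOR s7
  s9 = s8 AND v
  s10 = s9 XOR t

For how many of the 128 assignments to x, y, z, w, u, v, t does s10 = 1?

64

s10 = s9 XOR t must be 1, so s9 and t differ.
Enumerating the 128 input combinations, 64 give s10 = 1 and 64 give s10 = 0.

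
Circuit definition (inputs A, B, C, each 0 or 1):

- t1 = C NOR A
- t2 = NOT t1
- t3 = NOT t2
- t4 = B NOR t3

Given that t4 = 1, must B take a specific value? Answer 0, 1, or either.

0

t4 = B NOR t3 must be 1, so both B = 0 and t3 = 0.
Every assignment with t4 = 1 has B = 0; there are 3 such assignment(s).
  A=0, B=0, C=1
  A=1, B=0, C=0
  A=1, B=0, C=1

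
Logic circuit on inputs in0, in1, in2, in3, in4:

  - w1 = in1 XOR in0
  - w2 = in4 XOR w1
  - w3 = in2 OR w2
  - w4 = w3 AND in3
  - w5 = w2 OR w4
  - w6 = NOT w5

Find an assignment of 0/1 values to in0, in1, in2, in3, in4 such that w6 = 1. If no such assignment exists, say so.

w6 = NOT w5 must be 1, so w5 = 0.
w5 = w2 OR w4 must be 0, so both w2 = 0 and w4 = 0.
Check with in0=1, in1=0, in2=0, in3=1, in4=1:
w1 = in1 XOR in0 = 0 XOR 1 = 1
w2 = in4 XOR w1 = 1 XOR 1 = 0
w3 = in2 OR w2 = 0 OR 0 = 0
w4 = w3 AND in3 = 0 AND 1 = 0
w5 = w2 OR w4 = 0 OR 0 = 0
w6 = NOT w5 = NOT 0 = 1
So w6 = 1 as required.

in0=1, in1=0, in2=0, in3=1, in4=1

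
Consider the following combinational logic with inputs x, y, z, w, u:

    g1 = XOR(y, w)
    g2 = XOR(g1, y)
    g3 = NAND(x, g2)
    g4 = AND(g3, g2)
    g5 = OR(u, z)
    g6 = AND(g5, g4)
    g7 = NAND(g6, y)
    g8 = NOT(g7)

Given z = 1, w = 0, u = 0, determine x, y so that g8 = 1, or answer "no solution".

With z = 1, w = 0, u = 0 fixed, none of the 4 settings of x, y give g8 = 1.
For example, with x=0, y=1:
g1 = XOR(y, w) = XOR(1, 0) = 1
g2 = XOR(g1, y) = XOR(1, 1) = 0
g3 = NAND(x, g2) = NAND(0, 0) = 1
g4 = AND(g3, g2) = AND(1, 0) = 0
g5 = OR(u, z) = OR(0, 1) = 1
g6 = AND(g5, g4) = AND(1, 0) = 0
g7 = NAND(g6, y) = NAND(0, 1) = 1
g8 = NOT(g7) = NOT 1 = 0
giving g8 = 0 ≠ 1.

no solution exists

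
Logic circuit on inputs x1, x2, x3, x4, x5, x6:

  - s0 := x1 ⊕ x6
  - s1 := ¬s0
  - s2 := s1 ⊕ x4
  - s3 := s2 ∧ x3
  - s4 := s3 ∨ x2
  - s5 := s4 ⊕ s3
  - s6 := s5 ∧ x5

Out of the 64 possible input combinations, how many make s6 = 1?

s6 = s5 ∧ x5 must be 1, so both s5 = 1 and x5 = 1.
s5 = s4 ⊕ s3 must be 1, so s4 and s3 differ.
Enumerating the 64 input combinations, 12 give s6 = 1 and 52 give s6 = 0.

12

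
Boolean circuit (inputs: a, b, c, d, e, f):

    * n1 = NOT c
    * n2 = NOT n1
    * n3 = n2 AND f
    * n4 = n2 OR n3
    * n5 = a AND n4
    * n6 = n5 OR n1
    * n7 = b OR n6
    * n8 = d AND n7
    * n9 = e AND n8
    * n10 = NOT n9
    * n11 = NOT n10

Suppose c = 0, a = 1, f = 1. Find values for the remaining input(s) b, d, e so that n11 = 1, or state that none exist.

n11 = NOT n10 must be 1, so n10 = 0.
Check with c = 0, a = 1, f = 1 and b=0, d=1, e=1:
n1 = NOT c = NOT 0 = 1
n2 = NOT n1 = NOT 1 = 0
n3 = n2 AND f = 0 AND 1 = 0
n4 = n2 OR n3 = 0 OR 0 = 0
n5 = a AND n4 = 1 AND 0 = 0
n6 = n5 OR n1 = 0 OR 1 = 1
n7 = b OR n6 = 0 OR 1 = 1
n8 = d AND n7 = 1 AND 1 = 1
n9 = e AND n8 = 1 AND 1 = 1
n10 = NOT n9 = NOT 1 = 0
n11 = NOT n10 = NOT 0 = 1
So n11 = 1.

b=0 d=1 e=1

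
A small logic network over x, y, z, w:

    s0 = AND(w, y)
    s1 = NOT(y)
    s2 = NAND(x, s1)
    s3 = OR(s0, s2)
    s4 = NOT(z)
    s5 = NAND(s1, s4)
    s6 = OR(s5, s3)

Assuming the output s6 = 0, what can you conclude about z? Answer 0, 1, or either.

0

s6 = OR(s5, s3) must be 0, so both s5 = 0 and s3 = 0.
s5 = NAND(s1, s4) must be 0, so both s1 = 1 and s4 = 1.
s3 = OR(s0, s2) must be 0, so both s0 = 0 and s2 = 0.
Every assignment with s6 = 0 has z = 0; there are 2 such assignment(s).
  x=1, y=0, z=0, w=0
  x=1, y=0, z=0, w=1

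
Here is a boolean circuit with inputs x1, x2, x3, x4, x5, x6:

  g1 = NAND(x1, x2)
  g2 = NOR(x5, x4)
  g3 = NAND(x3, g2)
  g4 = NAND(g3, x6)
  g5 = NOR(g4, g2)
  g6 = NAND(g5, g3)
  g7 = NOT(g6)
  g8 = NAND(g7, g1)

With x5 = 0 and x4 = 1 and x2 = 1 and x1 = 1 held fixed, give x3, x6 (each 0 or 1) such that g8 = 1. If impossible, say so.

g8 = NAND(g7, g1) must be 1, so at least one of g7, g1 is 0.
Check with x5 = 0 and x4 = 1 and x2 = 1 and x1 = 1 and x3=1, x6=1:
g1 = NAND(x1, x2) = NAND(1, 1) = 0
g2 = NOR(x5, x4) = NOR(0, 1) = 0
g3 = NAND(x3, g2) = NAND(1, 0) = 1
g4 = NAND(g3, x6) = NAND(1, 1) = 0
g5 = NOR(g4, g2) = NOR(0, 0) = 1
g6 = NAND(g5, g3) = NAND(1, 1) = 0
g7 = NOT(g6) = NOT 0 = 1
g8 = NAND(g7, g1) = NAND(1, 0) = 1
So g8 = 1.

x3=1 x6=1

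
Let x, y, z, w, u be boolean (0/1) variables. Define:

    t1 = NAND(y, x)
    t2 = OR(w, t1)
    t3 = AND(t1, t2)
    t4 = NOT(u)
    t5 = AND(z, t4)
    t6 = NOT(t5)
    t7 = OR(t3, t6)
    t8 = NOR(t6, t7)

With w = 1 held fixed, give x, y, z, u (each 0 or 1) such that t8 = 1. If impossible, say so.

x=1 y=1 z=1 u=0

Check with w = 1 and x=1, y=1, z=1, u=0:
t1 = NAND(y, x) = NAND(1, 1) = 0
t2 = OR(w, t1) = OR(1, 0) = 1
t3 = AND(t1, t2) = AND(0, 1) = 0
t4 = NOT(u) = NOT 0 = 1
t5 = AND(z, t4) = AND(1, 1) = 1
t6 = NOT(t5) = NOT 1 = 0
t7 = OR(t3, t6) = OR(0, 0) = 0
t8 = NOR(t6, t7) = NOR(0, 0) = 1
So t8 = 1.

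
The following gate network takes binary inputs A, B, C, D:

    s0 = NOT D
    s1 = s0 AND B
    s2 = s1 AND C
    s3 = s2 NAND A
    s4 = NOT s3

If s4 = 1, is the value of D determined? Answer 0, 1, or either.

s4 = NOT s3 must be 1, so s3 = 0.
Every assignment with s4 = 1 has D = 0; there are 1 such assignment(s).
  A=1, B=1, C=1, D=0

0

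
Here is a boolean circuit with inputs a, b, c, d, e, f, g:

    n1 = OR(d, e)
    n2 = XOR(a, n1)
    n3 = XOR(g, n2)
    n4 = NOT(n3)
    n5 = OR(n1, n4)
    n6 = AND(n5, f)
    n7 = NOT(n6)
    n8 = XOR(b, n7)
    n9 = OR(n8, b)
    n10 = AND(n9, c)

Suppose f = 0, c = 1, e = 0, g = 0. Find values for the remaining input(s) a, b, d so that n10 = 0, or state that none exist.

With f = 0, c = 1, e = 0, g = 0 fixed, none of the 8 settings of a, b, d give n10 = 0.
For example, with a=0, b=1, d=0:
n1 = OR(d, e) = OR(0, 0) = 0
n2 = XOR(a, n1) = XOR(0, 0) = 0
n3 = XOR(g, n2) = XOR(0, 0) = 0
n4 = NOT(n3) = NOT 0 = 1
n5 = OR(n1, n4) = OR(0, 1) = 1
n6 = AND(n5, f) = AND(1, 0) = 0
n7 = NOT(n6) = NOT 0 = 1
n8 = XOR(b, n7) = XOR(1, 1) = 0
n9 = OR(n8, b) = OR(0, 1) = 1
n10 = AND(n9, c) = AND(1, 1) = 1
giving n10 = 1 ≠ 0.

no solution exists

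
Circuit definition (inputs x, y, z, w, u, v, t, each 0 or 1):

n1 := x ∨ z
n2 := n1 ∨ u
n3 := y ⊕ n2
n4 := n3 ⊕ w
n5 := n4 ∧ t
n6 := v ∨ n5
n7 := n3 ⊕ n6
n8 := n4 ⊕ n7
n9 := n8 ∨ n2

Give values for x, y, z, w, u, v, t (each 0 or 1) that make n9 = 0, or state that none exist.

x=0, y=1, z=0, w=1, u=0, v=1, t=0

n9 = n8 ∨ n2 must be 0, so both n8 = 0 and n2 = 0.
Check with x=0, y=1, z=0, w=1, u=0, v=1, t=0:
n1 = x ∨ z = 0 ∨ 0 = 0
n2 = n1 ∨ u = 0 ∨ 0 = 0
n3 = y ⊕ n2 = 1 ⊕ 0 = 1
n4 = n3 ⊕ w = 1 ⊕ 1 = 0
n5 = n4 ∧ t = 0 ∧ 0 = 0
n6 = v ∨ n5 = 1 ∨ 0 = 1
n7 = n3 ⊕ n6 = 1 ⊕ 1 = 0
n8 = n4 ⊕ n7 = 0 ⊕ 0 = 0
n9 = n8 ∨ n2 = 0 ∨ 0 = 0
So n9 = 0 as required.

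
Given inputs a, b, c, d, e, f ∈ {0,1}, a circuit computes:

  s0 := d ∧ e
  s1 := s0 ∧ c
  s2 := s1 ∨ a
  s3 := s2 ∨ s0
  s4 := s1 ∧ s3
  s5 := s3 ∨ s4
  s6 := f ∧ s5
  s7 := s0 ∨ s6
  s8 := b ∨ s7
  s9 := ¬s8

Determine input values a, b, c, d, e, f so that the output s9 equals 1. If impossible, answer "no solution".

a=0, b=0, c=0, d=0, e=0, f=1

s9 = ¬s8 must be 1, so s8 = 0.
s8 = b ∨ s7 must be 0, so both b = 0 and s7 = 0.
s7 = s0 ∨ s6 must be 0, so both s0 = 0 and s6 = 0.
Check with a=0, b=0, c=0, d=0, e=0, f=1:
s0 = d ∧ e = 0 ∧ 0 = 0
s1 = s0 ∧ c = 0 ∧ 0 = 0
s2 = s1 ∨ a = 0 ∨ 0 = 0
s3 = s2 ∨ s0 = 0 ∨ 0 = 0
s4 = s1 ∧ s3 = 0 ∧ 0 = 0
s5 = s3 ∨ s4 = 0 ∨ 0 = 0
s6 = f ∧ s5 = 1 ∧ 0 = 0
s7 = s0 ∨ s6 = 0 ∨ 0 = 0
s8 = b ∨ s7 = 0 ∨ 0 = 0
s9 = ¬s8 = ¬0 = 1
So s9 = 1 as required.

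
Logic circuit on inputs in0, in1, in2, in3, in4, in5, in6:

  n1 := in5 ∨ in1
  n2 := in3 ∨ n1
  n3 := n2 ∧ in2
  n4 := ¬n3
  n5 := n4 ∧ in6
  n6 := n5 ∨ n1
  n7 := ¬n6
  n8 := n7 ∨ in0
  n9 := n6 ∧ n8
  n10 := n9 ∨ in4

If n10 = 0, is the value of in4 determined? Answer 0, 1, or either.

0

n10 = n9 ∨ in4 must be 0, so both n9 = 0 and in4 = 0.
n9 = n6 ∧ n8 must be 0, so at least one of n6, n8 is 0.
Every assignment with n10 = 0 has in4 = 0; there are 37 such assignment(s).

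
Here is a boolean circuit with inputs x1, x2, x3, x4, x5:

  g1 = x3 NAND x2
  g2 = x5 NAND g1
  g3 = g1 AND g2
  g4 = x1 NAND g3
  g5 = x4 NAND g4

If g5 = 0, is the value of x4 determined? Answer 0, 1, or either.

g5 = x4 NAND g4 must be 0, so both x4 = 1 and g4 = 1.
Every assignment with g5 = 0 has x4 = 1; there are 13 such assignment(s).

1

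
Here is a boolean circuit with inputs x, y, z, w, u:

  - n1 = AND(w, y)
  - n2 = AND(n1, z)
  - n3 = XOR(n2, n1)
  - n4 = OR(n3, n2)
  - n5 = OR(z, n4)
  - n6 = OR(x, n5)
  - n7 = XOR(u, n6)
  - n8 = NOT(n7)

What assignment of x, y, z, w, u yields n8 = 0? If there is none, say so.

n8 = NOT(n7) must be 0, so n7 = 1.
n7 = XOR(u, n6) must be 1, so u and n6 differ.
Check with x=1, y=1, z=0, w=1, u=0:
n1 = AND(w, y) = AND(1, 1) = 1
n2 = AND(n1, z) = AND(1, 0) = 0
n3 = XOR(n2, n1) = XOR(0, 1) = 1
n4 = OR(n3, n2) = OR(1, 0) = 1
n5 = OR(z, n4) = OR(0, 1) = 1
n6 = OR(x, n5) = OR(1, 1) = 1
n7 = XOR(u, n6) = XOR(0, 1) = 1
n8 = NOT(n7) = NOT 1 = 0
So n8 = 0 as required.

x=1, y=1, z=0, w=1, u=0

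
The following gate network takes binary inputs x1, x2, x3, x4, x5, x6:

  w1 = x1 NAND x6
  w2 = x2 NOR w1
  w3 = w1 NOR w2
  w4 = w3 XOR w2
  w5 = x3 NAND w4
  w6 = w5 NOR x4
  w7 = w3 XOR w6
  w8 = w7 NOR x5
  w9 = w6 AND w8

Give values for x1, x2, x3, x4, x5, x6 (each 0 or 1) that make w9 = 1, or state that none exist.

Check with x1=1 x2=1 x3=1 x4=0 x5=0 x6=1:
w1 = x1 NAND x6 = 1 NAND 1 = 0
w2 = x2 NOR w1 = 1 NOR 0 = 0
w3 = w1 NOR w2 = 0 NOR 0 = 1
w4 = w3 XOR w2 = 1 XOR 0 = 1
w5 = x3 NAND w4 = 1 NAND 1 = 0
w6 = w5 NOR x4 = 0 NOR 0 = 1
w7 = w3 XOR w6 = 1 XOR 1 = 0
w8 = w7 NOR x5 = 0 NOR 0 = 1
w9 = w6 AND w8 = 1 AND 1 = 1
So w9 = 1 as required.

x1=1 x2=1 x3=1 x4=0 x5=0 x6=1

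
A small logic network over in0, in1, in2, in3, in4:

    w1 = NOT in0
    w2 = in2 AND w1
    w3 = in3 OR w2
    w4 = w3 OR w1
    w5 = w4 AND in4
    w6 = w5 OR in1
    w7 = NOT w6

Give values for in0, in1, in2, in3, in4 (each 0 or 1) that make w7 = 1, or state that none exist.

in0=1, in1=0, in2=1, in3=0, in4=0

w7 = NOT w6 must be 1, so w6 = 0.
w6 = w5 OR in1 must be 0, so both w5 = 0 and in1 = 0.
Check with in0=1, in1=0, in2=1, in3=0, in4=0:
w1 = NOT in0 = NOT 1 = 0
w2 = in2 AND w1 = 1 AND 0 = 0
w3 = in3 OR w2 = 0 OR 0 = 0
w4 = w3 OR w1 = 0 OR 0 = 0
w5 = w4 AND in4 = 0 AND 0 = 0
w6 = w5 OR in1 = 0 OR 0 = 0
w7 = NOT w6 = NOT 0 = 1
So w7 = 1 as required.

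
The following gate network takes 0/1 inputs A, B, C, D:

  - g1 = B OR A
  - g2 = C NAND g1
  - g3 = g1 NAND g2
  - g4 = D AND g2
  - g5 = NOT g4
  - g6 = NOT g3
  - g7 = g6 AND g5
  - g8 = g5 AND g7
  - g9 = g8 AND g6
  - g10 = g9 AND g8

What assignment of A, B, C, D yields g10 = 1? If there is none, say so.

A=1, B=0, C=0, D=0

g10 = g9 AND g8 must be 1, so both g9 = 1 and g8 = 1.
Check with A=1, B=0, C=0, D=0:
g1 = B OR A = 0 OR 1 = 1
g2 = C NAND g1 = 0 NAND 1 = 1
g3 = g1 NAND g2 = 1 NAND 1 = 0
g4 = D AND g2 = 0 AND 1 = 0
g5 = NOT g4 = NOT 0 = 1
g6 = NOT g3 = NOT 0 = 1
g7 = g6 AND g5 = 1 AND 1 = 1
g8 = g5 AND g7 = 1 AND 1 = 1
g9 = g8 AND g6 = 1 AND 1 = 1
g10 = g9 AND g8 = 1 AND 1 = 1
So g10 = 1 as required.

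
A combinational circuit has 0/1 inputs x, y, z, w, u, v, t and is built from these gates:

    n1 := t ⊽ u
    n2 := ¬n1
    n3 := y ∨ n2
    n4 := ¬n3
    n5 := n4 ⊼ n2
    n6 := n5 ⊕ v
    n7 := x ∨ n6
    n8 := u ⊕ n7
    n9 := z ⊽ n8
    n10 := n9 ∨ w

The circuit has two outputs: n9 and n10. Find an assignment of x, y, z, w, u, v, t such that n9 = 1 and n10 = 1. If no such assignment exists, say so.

x=1, y=0, z=0, w=1, u=1, v=1, t=0

Check with x=1, y=0, z=0, w=1, u=1, v=1, t=0:
n1 = t ⊽ u = 0 ⊽ 1 = 0
n2 = ¬n1 = ¬0 = 1
n3 = y ∨ n2 = 0 ∨ 1 = 1
n4 = ¬n3 = ¬1 = 0
n5 = n4 ⊼ n2 = 0 ⊼ 1 = 1
n6 = n5 ⊕ v = 1 ⊕ 1 = 0
n7 = x ∨ n6 = 1 ∨ 0 = 1
n8 = u ⊕ n7 = 1 ⊕ 1 = 0
n9 = z ⊽ n8 = 0 ⊽ 0 = 1
n10 = n9 ∨ w = 1 ∨ 1 = 1
So n9 = 1 and n10 = 1.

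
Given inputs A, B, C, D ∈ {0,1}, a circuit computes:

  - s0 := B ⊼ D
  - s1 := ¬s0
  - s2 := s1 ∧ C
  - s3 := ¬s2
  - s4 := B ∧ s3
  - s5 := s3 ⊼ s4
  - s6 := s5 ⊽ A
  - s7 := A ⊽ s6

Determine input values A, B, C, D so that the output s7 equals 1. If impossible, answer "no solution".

A=0, B=0, C=0, D=0

s7 = A ⊽ s6 must be 1, so both A = 0 and s6 = 0.
s6 = s5 ⊽ A must be 0, so at least one of s5, A is 1.
Check with A=0, B=0, C=0, D=0:
s0 = B ⊼ D = 0 ⊼ 0 = 1
s1 = ¬s0 = ¬1 = 0
s2 = s1 ∧ C = 0 ∧ 0 = 0
s3 = ¬s2 = ¬0 = 1
s4 = B ∧ s3 = 0 ∧ 1 = 0
s5 = s3 ⊼ s4 = 1 ⊼ 0 = 1
s6 = s5 ⊽ A = 1 ⊽ 0 = 0
s7 = A ⊽ s6 = 0 ⊽ 0 = 1
So s7 = 1 as required.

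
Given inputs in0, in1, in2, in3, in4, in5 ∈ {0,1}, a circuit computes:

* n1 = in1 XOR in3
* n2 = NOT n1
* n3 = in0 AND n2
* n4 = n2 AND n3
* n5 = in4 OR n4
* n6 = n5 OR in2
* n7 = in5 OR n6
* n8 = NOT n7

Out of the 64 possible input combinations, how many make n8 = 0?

58

n8 = NOT n7 must be 0, so n7 = 1.
n7 = in5 OR n6 must be 1, so at least one of in5, n6 is 1.
Enumerating the 64 input combinations, 58 give n8 = 0 and 6 give n8 = 1.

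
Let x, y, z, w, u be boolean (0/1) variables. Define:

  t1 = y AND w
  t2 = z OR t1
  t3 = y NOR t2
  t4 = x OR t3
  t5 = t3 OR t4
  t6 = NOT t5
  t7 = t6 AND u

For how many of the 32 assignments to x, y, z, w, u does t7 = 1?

6

t7 = t6 AND u must be 1, so both t6 = 1 and u = 1.
Satisfying assignments:
  x=0, y=0, z=1, w=0, u=1
  x=0, y=0, z=1, w=1, u=1
  x=0, y=1, z=0, w=0, u=1
  x=0, y=1, z=0, w=1, u=1
  x=0, y=1, z=1, w=0, u=1
  x=0, y=1, z=1, w=1, u=1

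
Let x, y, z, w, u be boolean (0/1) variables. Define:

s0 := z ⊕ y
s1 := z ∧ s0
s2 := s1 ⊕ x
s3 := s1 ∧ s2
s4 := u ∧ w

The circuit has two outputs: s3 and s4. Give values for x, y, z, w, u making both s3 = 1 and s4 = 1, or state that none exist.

Check with x=0 y=0 z=1 w=1 u=1:
s0 = z ⊕ y = 1 ⊕ 0 = 1
s1 = z ∧ s0 = 1 ∧ 1 = 1
s2 = s1 ⊕ x = 1 ⊕ 0 = 1
s3 = s1 ∧ s2 = 1 ∧ 1 = 1
s4 = u ∧ w = 1 ∧ 1 = 1
So s3 = 1 and s4 = 1.

x=0 y=0 z=1 w=1 u=1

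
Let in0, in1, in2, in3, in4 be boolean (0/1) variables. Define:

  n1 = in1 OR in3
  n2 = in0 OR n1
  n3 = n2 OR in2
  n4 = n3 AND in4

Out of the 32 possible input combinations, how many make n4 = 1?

15

n4 = n3 AND in4 must be 1, so both n3 = 1 and in4 = 1.
n3 = n2 OR in2 must be 1, so at least one of n2, in2 is 1.
Enumerating the 32 input combinations, 15 give n4 = 1 and 17 give n4 = 0.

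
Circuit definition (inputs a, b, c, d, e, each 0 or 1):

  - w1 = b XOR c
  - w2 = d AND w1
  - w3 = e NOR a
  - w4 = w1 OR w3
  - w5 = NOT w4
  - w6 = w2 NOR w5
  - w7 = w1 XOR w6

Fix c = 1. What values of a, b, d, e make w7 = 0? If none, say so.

a=0, b=1, d=0, e=1

w7 = w1 XOR w6 must be 0, so w1 and w6 are equal.
Check with c = 1 and a=0, b=1, d=0, e=1:
w1 = b XOR c = 1 XOR 1 = 0
w2 = d AND w1 = 0 AND 0 = 0
w3 = e NOR a = 1 NOR 0 = 0
w4 = w1 OR w3 = 0 OR 0 = 0
w5 = NOT w4 = NOT 0 = 1
w6 = w2 NOR w5 = 0 NOR 1 = 0
w7 = w1 XOR w6 = 0 XOR 0 = 0
So w7 = 0.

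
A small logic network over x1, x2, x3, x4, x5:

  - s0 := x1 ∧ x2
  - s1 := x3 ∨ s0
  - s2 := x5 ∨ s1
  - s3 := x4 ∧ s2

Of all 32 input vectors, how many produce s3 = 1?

13

s3 = x4 ∧ s2 must be 1, so both x4 = 1 and s2 = 1.
s2 = x5 ∨ s1 must be 1, so at least one of x5, s1 is 1.
Enumerating the 32 input combinations, 13 give s3 = 1 and 19 give s3 = 0.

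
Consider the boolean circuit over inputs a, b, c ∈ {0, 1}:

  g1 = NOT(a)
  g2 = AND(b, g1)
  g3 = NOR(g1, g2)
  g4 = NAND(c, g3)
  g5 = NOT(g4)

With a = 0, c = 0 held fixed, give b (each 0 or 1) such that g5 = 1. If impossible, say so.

no solution exists

With a = 0, c = 0 fixed, none of the 2 settings of b give g5 = 1.
For example, with b=0:
g1 = NOT(a) = NOT 0 = 1
g2 = AND(b, g1) = AND(0, 1) = 0
g3 = NOR(g1, g2) = NOR(1, 0) = 0
g4 = NAND(c, g3) = NAND(0, 0) = 1
g5 = NOT(g4) = NOT 1 = 0
giving g5 = 0 ≠ 1.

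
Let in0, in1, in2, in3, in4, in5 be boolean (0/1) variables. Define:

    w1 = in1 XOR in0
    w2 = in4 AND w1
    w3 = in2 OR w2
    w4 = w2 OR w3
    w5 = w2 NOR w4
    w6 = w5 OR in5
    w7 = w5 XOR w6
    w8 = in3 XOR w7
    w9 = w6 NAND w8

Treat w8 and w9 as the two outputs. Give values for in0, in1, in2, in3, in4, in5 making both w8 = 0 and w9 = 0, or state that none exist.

Across all 64 input combinations, none give both w8 = 0 and w9 = 0.

no solution exists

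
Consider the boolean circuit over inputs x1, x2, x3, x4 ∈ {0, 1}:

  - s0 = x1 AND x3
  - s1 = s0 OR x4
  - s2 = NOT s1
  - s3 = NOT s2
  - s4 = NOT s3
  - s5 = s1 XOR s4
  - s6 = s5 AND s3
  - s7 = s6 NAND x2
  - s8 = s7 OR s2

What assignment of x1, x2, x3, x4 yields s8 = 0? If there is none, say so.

x1=1, x2=1, x3=0, x4=1

s8 = s7 OR s2 must be 0, so both s7 = 0 and s2 = 0.
Check with x1=1, x2=1, x3=0, x4=1:
s0 = x1 AND x3 = 1 AND 0 = 0
s1 = s0 OR x4 = 0 OR 1 = 1
s2 = NOT s1 = NOT 1 = 0
s3 = NOT s2 = NOT 0 = 1
s4 = NOT s3 = NOT 1 = 0
s5 = s1 XOR s4 = 1 XOR 0 = 1
s6 = s5 AND s3 = 1 AND 1 = 1
s7 = s6 NAND x2 = 1 NAND 1 = 0
s8 = s7 OR s2 = 0 OR 0 = 0
So s8 = 0 as required.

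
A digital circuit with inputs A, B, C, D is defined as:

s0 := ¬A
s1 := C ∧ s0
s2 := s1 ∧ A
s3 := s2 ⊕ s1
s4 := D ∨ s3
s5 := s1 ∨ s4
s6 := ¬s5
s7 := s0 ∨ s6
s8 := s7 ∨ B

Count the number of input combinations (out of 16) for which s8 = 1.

14

s8 = s7 ∨ B must be 1, so at least one of s7, B is 1.
Enumerating the 16 input combinations, 14 give s8 = 1 and 2 give s8 = 0.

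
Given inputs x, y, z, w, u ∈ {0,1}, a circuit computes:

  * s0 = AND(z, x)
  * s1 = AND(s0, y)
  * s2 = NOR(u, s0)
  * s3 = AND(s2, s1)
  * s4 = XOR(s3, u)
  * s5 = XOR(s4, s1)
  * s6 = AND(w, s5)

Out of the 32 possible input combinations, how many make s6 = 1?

s6 = AND(w, s5) must be 1, so both w = 1 and s5 = 1.
s5 = XOR(s4, s1) must be 1, so s4 and s1 differ.
Enumerating the 32 input combinations, 8 give s6 = 1 and 24 give s6 = 0.

8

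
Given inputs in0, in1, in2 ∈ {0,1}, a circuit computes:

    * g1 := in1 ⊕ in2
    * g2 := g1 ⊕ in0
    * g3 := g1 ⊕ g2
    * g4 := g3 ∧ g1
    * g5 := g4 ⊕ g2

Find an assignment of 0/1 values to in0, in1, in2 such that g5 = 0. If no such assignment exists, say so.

in0=0 in1=1 in2=1

g5 = g4 ⊕ g2 must be 0, so g4 and g2 are equal.
Check with in0=0 in1=1 in2=1:
g1 = in1 ⊕ in2 = 1 ⊕ 1 = 0
g2 = g1 ⊕ in0 = 0 ⊕ 0 = 0
g3 = g1 ⊕ g2 = 0 ⊕ 0 = 0
g4 = g3 ∧ g1 = 0 ∧ 0 = 0
g5 = g4 ⊕ g2 = 0 ⊕ 0 = 0
So g5 = 0 as required.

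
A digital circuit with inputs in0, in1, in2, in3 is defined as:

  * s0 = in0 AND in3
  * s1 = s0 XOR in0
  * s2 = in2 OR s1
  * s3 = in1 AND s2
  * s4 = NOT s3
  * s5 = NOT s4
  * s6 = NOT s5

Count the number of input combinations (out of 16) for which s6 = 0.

s6 = NOT s5 must be 0, so s5 = 1.
s5 = NOT s4 must be 1, so s4 = 0.
s4 = NOT s3 must be 0, so s3 = 1.
Enumerating the 16 input combinations, 5 give s6 = 0 and 11 give s6 = 1.

5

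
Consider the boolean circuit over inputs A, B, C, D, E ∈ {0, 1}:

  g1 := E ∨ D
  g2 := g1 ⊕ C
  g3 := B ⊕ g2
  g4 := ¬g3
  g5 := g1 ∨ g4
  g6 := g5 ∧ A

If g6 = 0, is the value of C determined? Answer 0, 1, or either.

either

Both values of C occur among assignments with g6 = 0:
  C=0: A=0, B=0, C=0, D=0, E=0
  C=1: A=0, B=0, C=1, D=0, E=0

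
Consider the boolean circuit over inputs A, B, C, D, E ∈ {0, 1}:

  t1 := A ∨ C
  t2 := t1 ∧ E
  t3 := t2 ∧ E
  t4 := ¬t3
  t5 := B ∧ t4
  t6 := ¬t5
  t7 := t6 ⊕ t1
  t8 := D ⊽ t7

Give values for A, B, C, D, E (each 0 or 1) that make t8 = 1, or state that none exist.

t8 = D ⊽ t7 must be 1, so both D = 0 and t7 = 0.
t7 = t6 ⊕ t1 must be 0, so t6 and t1 are equal.
Check with A=1, B=0, C=1, D=0, E=0:
t1 = A ∨ C = 1 ∨ 1 = 1
t2 = t1 ∧ E = 1 ∧ 0 = 0
t3 = t2 ∧ E = 0 ∧ 0 = 0
t4 = ¬t3 = ¬0 = 1
t5 = B ∧ t4 = 0 ∧ 1 = 0
t6 = ¬t5 = ¬0 = 1
t7 = t6 ⊕ t1 = 1 ⊕ 1 = 0
t8 = D ⊽ t7 = 0 ⊽ 0 = 1
So t8 = 1 as required.

A=1, B=0, C=1, D=0, E=0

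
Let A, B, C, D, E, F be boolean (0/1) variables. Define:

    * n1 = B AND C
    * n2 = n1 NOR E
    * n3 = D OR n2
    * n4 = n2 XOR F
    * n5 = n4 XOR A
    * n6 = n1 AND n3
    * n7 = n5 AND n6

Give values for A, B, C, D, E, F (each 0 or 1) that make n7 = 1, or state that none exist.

n7 = n5 AND n6 must be 1, so both n5 = 1 and n6 = 1.
n5 = n4 XOR A must be 1, so n4 and A differ.
Check with A=1, B=1, C=1, D=1, E=1, F=0:
n1 = B AND C = 1 AND 1 = 1
n2 = n1 NOR E = 1 NOR 1 = 0
n3 = D OR n2 = 1 OR 0 = 1
n4 = n2 XOR F = 0 XOR 0 = 0
n5 = n4 XOR A = 0 XOR 1 = 1
n6 = n1 AND n3 = 1 AND 1 = 1
n7 = n5 AND n6 = 1 AND 1 = 1
So n7 = 1 as required.

A=1, B=1, C=1, D=1, E=1, F=0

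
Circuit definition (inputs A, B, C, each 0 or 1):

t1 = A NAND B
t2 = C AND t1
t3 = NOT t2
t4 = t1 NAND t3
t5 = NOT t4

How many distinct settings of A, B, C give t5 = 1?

t5 = NOT t4 must be 1, so t4 = 0.
Satisfying assignments:
  A=0, B=0, C=0
  A=0, B=1, C=0
  A=1, B=0, C=0

3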